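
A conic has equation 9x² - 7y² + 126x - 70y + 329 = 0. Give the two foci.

Collect terms: 9(x² + 14x) -7(y² + 10y) = -329
Complete the square in x and y: 9(x + 7)² -7(y + 5)² = -329 + 441 - 175 = -63
Dividing both sides by -63: (y + 5)²/9 - (x + 7)²/7 = 1
Hyperbola, center (-7, -5), transverse axis vertical; a² = 9, b² = 7.
c² = a² + b² = 9 + 7 = 16, so c = 4.
Foci lie on the vertical axis through the center: (h, k ± c).

(-7, -9) and (-7, -1)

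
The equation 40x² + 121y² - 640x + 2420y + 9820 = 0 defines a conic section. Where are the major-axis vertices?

Collect terms: 40(x² - 16x) + 121(y² + 20y) = -9820
Completing the square gives 40(x - 8)² + 121(y + 10)² = -9820 + 2560 + 12100 = 4840.
Dividing both sides by 4840: (x - 8)²/121 + (y + 10)²/40 = 1
Ellipse, center (8, -10), major axis horizontal; a² = 121, b² = 40.
a = 11. Vertices at (h ± a, k).

(-3, -10) and (19, -10)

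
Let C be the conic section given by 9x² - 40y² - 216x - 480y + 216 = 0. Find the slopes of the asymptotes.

Rearranging, 9(x² - 24x) -40(y² + 12y) = -216.
Complete the square: 9(x - 12)² -40(y + 6)² = -216 + 1296 - 1440 = -360
Divide by -360: (y + 6)²/9 - (x - 12)²/40 = 1
Hyperbola, center (12, -6), transverse axis vertical; a² = 9, b² = 40.
For a vertical hyperbola the asymptotes have slope ±a/b.
Here that is ±3/2√10 = ±3√10/20.

3√10/20 and -3√10/20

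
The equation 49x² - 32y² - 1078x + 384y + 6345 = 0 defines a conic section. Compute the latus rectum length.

Rearranging, 49(x² - 22x) -32(y² - 12y) = -6345.
Completing the square gives 49(x - 11)² -32(y - 6)² = -6345 + 5929 - 1152 = -1568.
Divide through by -1568 to get (y - 6)²/49 - (x - 11)²/32 = 1.
Hyperbola, center (11, 6), transverse axis vertical; a² = 49, b² = 32.
Latus rectum length = 2b²/a = 2·32/7 = 64/7.

64/7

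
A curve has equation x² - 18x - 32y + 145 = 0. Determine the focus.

Only x is squared. Complete the square in x: (x - 9)² = 32(y - 2).
Vertex (9, 2); 4p = 32 so p = 8. Opens up.
Focus is p units from the vertex along the axis: (h, k + p).

(9, 10)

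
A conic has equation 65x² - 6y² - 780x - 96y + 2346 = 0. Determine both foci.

65(x² - 12x) -6(y² + 16y) = -2346
Complete the square in x and y: 65(x - 6)² -6(y + 8)² = -2346 + 2340 - 384 = -390
Divide through by -390 to get (y + 8)²/65 - (x - 6)²/6 = 1.
Hyperbola, center (6, -8), transverse axis vertical; a² = 65, b² = 6.
c² = a² + b² = 65 + 6 = 71, so c = √71.
Foci lie on the vertical axis through the center: (h, k ± c).

(6, -8 - √71) and (6, -8 + √71)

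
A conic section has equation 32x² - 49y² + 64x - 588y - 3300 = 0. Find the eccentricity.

Group: 32(x² + 2x) -49(y² + 12y) = 3300
Complete the square: 32(x + 1)² -49(y + 6)² = 3300 + 32 - 1764 = 1568
Divide by 1568: (x + 1)²/49 - (y + 6)²/32 = 1
Hyperbola, center (-1, -6), transverse axis horizontal; a² = 49, b² = 32.
c² = a² + b² = 81, so c = 9.
e = c/a = 9/7.

e = 9/7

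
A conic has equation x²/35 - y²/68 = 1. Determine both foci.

(0 - √103, 0) and (0 + √103, 0)

Center (0, 0). The positive term is the x-term, so the transverse axis is horizontal; a² = 35, b² = 68.
c² = a² + b² = 35 + 68 = 103, so c = √103.
Foci lie on the horizontal axis through the center: (h ± c, k).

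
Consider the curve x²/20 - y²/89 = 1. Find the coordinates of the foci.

Center (0, 0). The positive term is the x-term, so the transverse axis is horizontal; a² = 20, b² = 89.
c² = a² + b² = 20 + 89 = 109, so c = √109.
Foci lie on the horizontal axis through the center: (h ± c, k).

(0 - √109, 0) and (0 + √109, 0)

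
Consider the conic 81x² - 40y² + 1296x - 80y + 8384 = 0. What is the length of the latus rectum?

Collect terms: 81(x² + 16x) -40(y² + 2y) = -8384
81(x + 8)² -40(y + 1)² = -8384 + 5184 - 40 = -3240
Divide by -3240: (y + 1)²/81 - (x + 8)²/40 = 1
Hyperbola, center (-8, -1), transverse axis vertical; a² = 81, b² = 40.
Latus rectum length = 2b²/a = 2·40/9 = 80/9.

80/9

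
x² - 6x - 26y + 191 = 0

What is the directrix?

y = 1/2

Only x is squared. Complete the square in x: (x - 3)² = 26(y - 7).
Vertex (3, 7); 4p = 26 so p = 13/2. Opens up.
Directrix is the horizontal line y = k − p = 7 − (13/2) = 1/2.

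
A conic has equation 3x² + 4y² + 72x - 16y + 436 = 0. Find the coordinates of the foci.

(-13, 2) and (-11, 2)

Group: 3(x² + 24x) + 4(y² - 4y) = -436
Complete the square in x and y: 3(x + 12)² + 4(y - 2)² = -436 + 432 + 16 = 12
Divide through by 12 to get (x + 12)²/4 + (y - 2)²/3 = 1.
Ellipse, center (-12, 2), major axis horizontal; a² = 4, b² = 3.
c² = a² - b² = 4 - 3 = 1, so c = 1.
Foci lie on the horizontal axis through the center: (h ± c, k).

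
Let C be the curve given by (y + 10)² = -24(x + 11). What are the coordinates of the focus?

(-17, -10)

Vertex (-11, -10); 4p = -24 so p = -6. Opens left.
Focus is p units from the vertex along the axis: (h + p, k).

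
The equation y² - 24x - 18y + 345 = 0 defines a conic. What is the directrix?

Only y is squared. Complete the square in y: (y - 9)² = 24(x - 11).
Vertex (11, 9); 4p = 24 so p = 6. Opens right.
Directrix is the vertical line x = h − p = 11 − (6) = 5.

x = 5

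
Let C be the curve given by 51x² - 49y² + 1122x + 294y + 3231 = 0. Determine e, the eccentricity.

e = 10/7

51(x² + 22x) -49(y² - 6y) = -3231
Completing the square gives 51(x + 11)² -49(y - 3)² = -3231 + 6171 - 441 = 2499.
Divide through by 2499 to get (x + 11)²/49 - (y - 3)²/51 = 1.
Hyperbola, center (-11, 3), transverse axis horizontal; a² = 49, b² = 51.
c² = a² + b² = 100, so c = 10.
e = c/a = 10/7.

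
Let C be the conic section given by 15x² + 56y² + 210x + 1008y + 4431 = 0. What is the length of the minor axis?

2√15

Group the x- and y-terms: 15(x² + 14x) + 56(y² + 18y) = -4431
Completing the square gives 15(x + 7)² + 56(y + 9)² = -4431 + 735 + 4536 = 840.
Divide through by 840 to get (x + 7)²/56 + (y + 9)²/15 = 1.
Ellipse, center (-7, -9), major axis horizontal; a² = 56, b² = 15.
b² = 15 so b = √15; the minor axis has length 2b = 2√15.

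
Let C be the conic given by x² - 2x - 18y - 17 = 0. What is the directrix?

y = -11/2

Only x is squared. Complete the square in x: (x - 1)² = 18(y + 1).
Vertex (1, -1); 4p = 18 so p = 9/2. Opens up.
Directrix is the horizontal line y = k − p = -1 − (9/2) = -11/2.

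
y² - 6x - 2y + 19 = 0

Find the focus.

Only y is squared. Complete the square in y: (y - 1)² = 6(x - 3).
Vertex (3, 1); 4p = 6 so p = 3/2. Opens right.
Focus is p units from the vertex along the axis: (h + p, k).

(9/2, 1)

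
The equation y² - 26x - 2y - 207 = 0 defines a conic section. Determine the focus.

(-3/2, 1)

Only y is squared. Complete the square in y: (y - 1)² = 26(x + 8).
Vertex (-8, 1); 4p = 26 so p = 13/2. Opens right.
Focus is p units from the vertex along the axis: (h + p, k).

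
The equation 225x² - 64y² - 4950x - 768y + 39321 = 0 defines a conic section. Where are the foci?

(11, -23) and (11, 11)

Group: 225(x² - 22x) -64(y² + 12y) = -39321
225(x - 11)² -64(y + 6)² = -39321 + 27225 - 2304 = -14400
Dividing both sides by -14400: (y + 6)²/225 - (x - 11)²/64 = 1
Hyperbola, center (11, -6), transverse axis vertical; a² = 225, b² = 64.
c² = a² + b² = 225 + 64 = 289, so c = 17.
Foci lie on the vertical axis through the center: (h, k ± c).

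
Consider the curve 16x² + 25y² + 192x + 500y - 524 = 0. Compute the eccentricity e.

Group the x- and y-terms: 16(x² + 12x) + 25(y² + 20y) = 524
Complete the square: 16(x + 6)² + 25(y + 10)² = 524 + 576 + 2500 = 3600
Divide through by 3600 to get (x + 6)²/225 + (y + 10)²/144 = 1.
Ellipse, center (-6, -10), major axis horizontal; a² = 225, b² = 144.
c² = a² - b² = 81, so c = 9.
e = c/a = 9/15 = 3/5.

e = 3/5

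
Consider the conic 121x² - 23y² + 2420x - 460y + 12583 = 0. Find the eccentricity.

e = 12/11

Group the x- and y-terms: 121(x² + 20x) -23(y² + 20y) = -12583
Completing the square gives 121(x + 10)² -23(y + 10)² = -12583 + 12100 - 2300 = -2783.
Dividing both sides by -2783: (y + 10)²/121 - (x + 10)²/23 = 1
Hyperbola, center (-10, -10), transverse axis vertical; a² = 121, b² = 23.
c² = a² + b² = 144, so c = 12.
e = c/a = 12/11.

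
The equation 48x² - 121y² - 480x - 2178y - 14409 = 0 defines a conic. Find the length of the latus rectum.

96/11

Group the x- and y-terms: 48(x² - 10x) -121(y² + 18y) = 14409
Complete the square: 48(x - 5)² -121(y + 9)² = 14409 + 1200 - 9801 = 5808
Dividing both sides by 5808: (x - 5)²/121 - (y + 9)²/48 = 1
Hyperbola, center (5, -9), transverse axis horizontal; a² = 121, b² = 48.
Latus rectum length = 2b²/a = 2·48/11 = 96/11.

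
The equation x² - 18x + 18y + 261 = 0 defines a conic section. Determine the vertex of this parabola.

Only x is squared. Complete the square in x: (x - 9)² = -18(y + 10).
Vertex (9, -10); 4p = -18 so p = -9/2. Opens down.

(9, -10)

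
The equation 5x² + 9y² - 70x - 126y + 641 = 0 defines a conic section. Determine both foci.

5(x² - 14x) + 9(y² - 14y) = -641
5(x - 7)² + 9(y - 7)² = -641 + 245 + 441 = 45
Divide by 45: (x - 7)²/9 + (y - 7)²/5 = 1
Ellipse, center (7, 7), major axis horizontal; a² = 9, b² = 5.
c² = a² - b² = 9 - 5 = 4, so c = 2.
Foci lie on the horizontal axis through the center: (h ± c, k).

(5, 7) and (9, 7)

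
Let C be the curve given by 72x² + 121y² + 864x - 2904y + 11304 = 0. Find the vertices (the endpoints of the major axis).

(-17, 12) and (5, 12)

Group: 72(x² + 12x) + 121(y² - 24y) = -11304
Complete the square in x and y: 72(x + 6)² + 121(y - 12)² = -11304 + 2592 + 17424 = 8712
Dividing both sides by 8712: (x + 6)²/121 + (y - 12)²/72 = 1
Ellipse, center (-6, 12), major axis horizontal; a² = 121, b² = 72.
a = 11. Vertices at (h ± a, k).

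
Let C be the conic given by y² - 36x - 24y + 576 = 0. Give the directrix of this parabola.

x = 3

Only y is squared. Complete the square in y: (y - 12)² = 36(x - 12).
Vertex (12, 12); 4p = 36 so p = 9. Opens right.
Directrix is the vertical line x = h − p = 12 − (9) = 3.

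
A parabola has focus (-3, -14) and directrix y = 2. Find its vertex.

The vertex is the midpoint between the focus and the directrix along the axis of symmetry.
Axis is vertical (directrix is horizontal). Vertex y-coordinate = (-14 + 2)/2 = -6; x-coordinate = -3.

(-3, -6)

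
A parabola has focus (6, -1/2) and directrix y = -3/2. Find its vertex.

(6, -1)

The vertex is the midpoint between the focus and the directrix along the axis of symmetry.
Axis is vertical (directrix is horizontal). Vertex y-coordinate = (-1/2 + (-3/2))/2 = -1; x-coordinate = 6.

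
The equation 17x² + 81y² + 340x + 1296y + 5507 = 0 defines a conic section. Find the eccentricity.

Group the x- and y-terms: 17(x² + 20x) + 81(y² + 16y) = -5507
Complete the square: 17(x + 10)² + 81(y + 8)² = -5507 + 1700 + 5184 = 1377
Dividing both sides by 1377: (x + 10)²/81 + (y + 8)²/17 = 1
Ellipse, center (-10, -8), major axis horizontal; a² = 81, b² = 17.
c² = a² - b² = 64, so c = 8.
e = c/a = 8/9.

e = 8/9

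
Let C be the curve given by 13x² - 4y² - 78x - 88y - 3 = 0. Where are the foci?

(3, -11 - √119) and (3, -11 + √119)

Rearranging, 13(x² - 6x) -4(y² + 22y) = 3.
Completing the square gives 13(x - 3)² -4(y + 11)² = 3 + 117 - 484 = -364.
Divide by -364: (y + 11)²/91 - (x - 3)²/28 = 1
Hyperbola, center (3, -11), transverse axis vertical; a² = 91, b² = 28.
c² = a² + b² = 91 + 28 = 119, so c = √119.
Foci lie on the vertical axis through the center: (h, k ± c).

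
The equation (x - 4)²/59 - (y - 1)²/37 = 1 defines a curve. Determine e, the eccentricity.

e = 4√354/59

Center (4, 1). The positive term is the x-term, so the transverse axis is horizontal; a² = 59, b² = 37.
c² = a² + b² = 96, so c = 4√6.
e = c/a = 4√6/√59 = 4√354/59.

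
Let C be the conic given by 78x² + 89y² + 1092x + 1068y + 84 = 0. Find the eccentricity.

e = √979/89

Group the x- and y-terms: 78(x² + 14x) + 89(y² + 12y) = -84
Complete the square: 78(x + 7)² + 89(y + 6)² = -84 + 3822 + 3204 = 6942
Divide through by 6942 to get (x + 7)²/89 + (y + 6)²/78 = 1.
Ellipse, center (-7, -6), major axis horizontal; a² = 89, b² = 78.
c² = a² - b² = 11, so c = √11.
e = c/a = √11/√89 = √979/89.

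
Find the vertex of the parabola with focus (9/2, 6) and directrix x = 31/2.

(10, 6)

The vertex is the midpoint between the focus and the directrix along the axis of symmetry.
Axis is horizontal (directrix is vertical). Vertex x-coordinate = (9/2 + 31/2)/2 = 10; y-coordinate = 6.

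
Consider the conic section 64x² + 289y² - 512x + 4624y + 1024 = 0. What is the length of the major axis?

64(x² - 8x) + 289(y² + 16y) = -1024
Completing the square gives 64(x - 4)² + 289(y + 8)² = -1024 + 1024 + 18496 = 18496.
Divide through by 18496 to get (x - 4)²/289 + (y + 8)²/64 = 1.
Ellipse, center (4, -8), major axis horizontal; a² = 289, b² = 64.
a² = 289 so a = 17; the major axis has length 2a = 34.

34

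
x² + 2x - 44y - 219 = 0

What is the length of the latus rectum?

44

Only x is squared. Complete the square in x: (x + 1)² = 44(y + 5).
Vertex (-1, -5); 4p = 44 so p = 11. Opens up.
Latus rectum length = |4p| = 44.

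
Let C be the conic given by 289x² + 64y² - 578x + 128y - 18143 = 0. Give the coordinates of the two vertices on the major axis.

Collect terms: 289(x² - 2x) + 64(y² + 2y) = 18143
Completing the square gives 289(x - 1)² + 64(y + 1)² = 18143 + 289 + 64 = 18496.
Divide by 18496: (x - 1)²/64 + (y + 1)²/289 = 1
Ellipse, center (1, -1), major axis vertical; a² = 289, b² = 64.
a = 17. Vertices at (h, k ± a).

(1, -18) and (1, 16)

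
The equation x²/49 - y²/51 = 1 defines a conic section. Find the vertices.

(-7, 0) and (7, 0)

Center (0, 0). The positive term is the x-term, so the transverse axis is horizontal; a² = 49, b² = 51.
a = 7. Vertices at (h ± a, k).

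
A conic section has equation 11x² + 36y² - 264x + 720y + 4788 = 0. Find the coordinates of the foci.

Rearranging, 11(x² - 24x) + 36(y² + 20y) = -4788.
Completing the square gives 11(x - 12)² + 36(y + 10)² = -4788 + 1584 + 3600 = 396.
Divide through by 396 to get (x - 12)²/36 + (y + 10)²/11 = 1.
Ellipse, center (12, -10), major axis horizontal; a² = 36, b² = 11.
c² = a² - b² = 36 - 11 = 25, so c = 5.
Foci lie on the horizontal axis through the center: (h ± c, k).

(7, -10) and (17, -10)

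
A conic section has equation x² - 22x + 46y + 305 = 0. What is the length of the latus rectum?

46

Only x is squared. Complete the square in x: (x - 11)² = -46(y + 4).
Vertex (11, -4); 4p = -46 so p = -23/2. Opens down.
Latus rectum length = |4p| = 46.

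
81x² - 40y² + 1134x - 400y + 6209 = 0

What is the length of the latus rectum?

81(x² + 14x) -40(y² + 10y) = -6209
81(x + 7)² -40(y + 5)² = -6209 + 3969 - 1000 = -3240
Dividing both sides by -3240: (y + 5)²/81 - (x + 7)²/40 = 1
Hyperbola, center (-7, -5), transverse axis vertical; a² = 81, b² = 40.
Latus rectum length = 2b²/a = 2·40/9 = 80/9.

80/9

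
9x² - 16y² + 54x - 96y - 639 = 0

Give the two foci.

Rearranging, 9(x² + 6x) -16(y² + 6y) = 639.
Completing the square gives 9(x + 3)² -16(y + 3)² = 639 + 81 - 144 = 576.
Divide through by 576 to get (x + 3)²/64 - (y + 3)²/36 = 1.
Hyperbola, center (-3, -3), transverse axis horizontal; a² = 64, b² = 36.
c² = a² + b² = 64 + 36 = 100, so c = 10.
Foci lie on the horizontal axis through the center: (h ± c, k).

(-13, -3) and (7, -3)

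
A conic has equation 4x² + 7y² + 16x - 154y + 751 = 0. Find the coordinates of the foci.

(-2 - 2√3, 11) and (-2 + 2√3, 11)

Rearranging, 4(x² + 4x) + 7(y² - 22y) = -751.
4(x + 2)² + 7(y - 11)² = -751 + 16 + 847 = 112
Dividing both sides by 112: (x + 2)²/28 + (y - 11)²/16 = 1
Ellipse, center (-2, 11), major axis horizontal; a² = 28, b² = 16.
c² = a² - b² = 28 - 16 = 12, so c = 2√3.
Foci lie on the horizontal axis through the center: (h ± c, k).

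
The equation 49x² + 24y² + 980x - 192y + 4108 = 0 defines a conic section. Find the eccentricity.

49(x² + 20x) + 24(y² - 8y) = -4108
Completing the square gives 49(x + 10)² + 24(y - 4)² = -4108 + 4900 + 384 = 1176.
Divide by 1176: (x + 10)²/24 + (y - 4)²/49 = 1
Ellipse, center (-10, 4), major axis vertical; a² = 49, b² = 24.
c² = a² - b² = 25, so c = 5.
e = c/a = 5/7.

e = 5/7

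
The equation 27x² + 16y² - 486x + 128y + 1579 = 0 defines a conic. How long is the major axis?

6√6

27(x² - 18x) + 16(y² + 8y) = -1579
Complete the square in x and y: 27(x - 9)² + 16(y + 4)² = -1579 + 2187 + 256 = 864
Divide by 864: (x - 9)²/32 + (y + 4)²/54 = 1
Ellipse, center (9, -4), major axis vertical; a² = 54, b² = 32.
a² = 54 so a = 3√6; the major axis has length 2a = 6√6.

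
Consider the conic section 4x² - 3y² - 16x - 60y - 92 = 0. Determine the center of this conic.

(2, -10)

Group: 4(x² - 4x) -3(y² + 20y) = 92
4(x - 2)² -3(y + 10)² = 92 + 16 - 300 = -192
Divide by -192: (y + 10)²/64 - (x - 2)²/48 = 1
Hyperbola with center (2, -10).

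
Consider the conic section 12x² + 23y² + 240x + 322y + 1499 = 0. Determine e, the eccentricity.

e = √253/23

12(x² + 20x) + 23(y² + 14y) = -1499
Complete the square: 12(x + 10)² + 23(y + 7)² = -1499 + 1200 + 1127 = 828
Divide through by 828 to get (x + 10)²/69 + (y + 7)²/36 = 1.
Ellipse, center (-10, -7), major axis horizontal; a² = 69, b² = 36.
c² = a² - b² = 33, so c = √33.
e = c/a = √33/√69 = √253/23.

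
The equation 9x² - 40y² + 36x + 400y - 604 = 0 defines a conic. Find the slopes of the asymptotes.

Rearranging, 9(x² + 4x) -40(y² - 10y) = 604.
9(x + 2)² -40(y - 5)² = 604 + 36 - 1000 = -360
Dividing both sides by -360: (y - 5)²/9 - (x + 2)²/40 = 1
Hyperbola, center (-2, 5), transverse axis vertical; a² = 9, b² = 40.
For a vertical hyperbola the asymptotes have slope ±a/b.
Here that is ±3/2√10 = ±3√10/20.

3√10/20 and -3√10/20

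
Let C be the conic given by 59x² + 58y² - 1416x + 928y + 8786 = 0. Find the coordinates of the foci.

(12, -9) and (12, -7)

Rearranging, 59(x² - 24x) + 58(y² + 16y) = -8786.
Complete the square: 59(x - 12)² + 58(y + 8)² = -8786 + 8496 + 3712 = 3422
Divide by 3422: (x - 12)²/58 + (y + 8)²/59 = 1
Ellipse, center (12, -8), major axis vertical; a² = 59, b² = 58.
c² = a² - b² = 59 - 58 = 1, so c = 1.
Foci lie on the vertical axis through the center: (h, k ± c).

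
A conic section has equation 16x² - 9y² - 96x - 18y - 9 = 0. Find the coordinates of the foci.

Collect terms: 16(x² - 6x) -9(y² + 2y) = 9
Completing the square gives 16(x - 3)² -9(y + 1)² = 9 + 144 - 9 = 144.
Divide by 144: (x - 3)²/9 - (y + 1)²/16 = 1
Hyperbola, center (3, -1), transverse axis horizontal; a² = 9, b² = 16.
c² = a² + b² = 9 + 16 = 25, so c = 5.
Foci lie on the horizontal axis through the center: (h ± c, k).

(-2, -1) and (8, -1)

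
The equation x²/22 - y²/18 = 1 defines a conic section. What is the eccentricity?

e = 2√55/11

Center (0, 0). The positive term is the x-term, so the transverse axis is horizontal; a² = 22, b² = 18.
c² = a² + b² = 40, so c = 2√10.
e = c/a = 2√10/√22 = 2√55/11.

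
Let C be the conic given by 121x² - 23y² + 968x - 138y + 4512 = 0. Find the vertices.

121(x² + 8x) -23(y² + 6y) = -4512
Completing the square gives 121(x + 4)² -23(y + 3)² = -4512 + 1936 - 207 = -2783.
Divide by -2783: (y + 3)²/121 - (x + 4)²/23 = 1
Hyperbola, center (-4, -3), transverse axis vertical; a² = 121, b² = 23.
a = 11. Vertices at (h, k ± a).

(-4, -14) and (-4, 8)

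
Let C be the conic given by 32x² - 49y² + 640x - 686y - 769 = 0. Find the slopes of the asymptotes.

4√2/7 and -4√2/7

Collect terms: 32(x² + 20x) -49(y² + 14y) = 769
Complete the square: 32(x + 10)² -49(y + 7)² = 769 + 3200 - 2401 = 1568
Dividing both sides by 1568: (x + 10)²/49 - (y + 7)²/32 = 1
Hyperbola, center (-10, -7), transverse axis horizontal; a² = 49, b² = 32.
For a horizontal hyperbola the asymptotes have slope ±b/a.
Here that is ±4√2/7.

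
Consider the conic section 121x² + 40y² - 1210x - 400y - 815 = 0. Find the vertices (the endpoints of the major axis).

(5, -6) and (5, 16)

Rearranging, 121(x² - 10x) + 40(y² - 10y) = 815.
Completing the square gives 121(x - 5)² + 40(y - 5)² = 815 + 3025 + 1000 = 4840.
Divide by 4840: (x - 5)²/40 + (y - 5)²/121 = 1
Ellipse, center (5, 5), major axis vertical; a² = 121, b² = 40.
a = 11. Vertices at (h, k ± a).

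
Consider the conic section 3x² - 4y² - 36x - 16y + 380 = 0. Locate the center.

Collect terms: 3(x² - 12x) -4(y² + 4y) = -380
3(x - 6)² -4(y + 2)² = -380 + 108 - 16 = -288
Divide by -288: (y + 2)²/72 - (x - 6)²/96 = 1
Hyperbola with center (6, -2).

(6, -2)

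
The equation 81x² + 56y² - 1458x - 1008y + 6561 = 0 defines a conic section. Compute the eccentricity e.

Group: 81(x² - 18x) + 56(y² - 18y) = -6561
Complete the square in x and y: 81(x - 9)² + 56(y - 9)² = -6561 + 6561 + 4536 = 4536
Dividing both sides by 4536: (x - 9)²/56 + (y - 9)²/81 = 1
Ellipse, center (9, 9), major axis vertical; a² = 81, b² = 56.
c² = a² - b² = 25, so c = 5.
e = c/a = 5/9.

e = 5/9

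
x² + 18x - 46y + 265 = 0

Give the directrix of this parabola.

Only x is squared. Complete the square in x: (x + 9)² = 46(y - 4).
Vertex (-9, 4); 4p = 46 so p = 23/2. Opens up.
Directrix is the horizontal line y = k − p = 4 − (23/2) = -15/2.

y = -15/2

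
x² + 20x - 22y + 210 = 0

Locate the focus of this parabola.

Only x is squared. Complete the square in x: (x + 10)² = 22(y - 5).
Vertex (-10, 5); 4p = 22 so p = 11/2. Opens up.
Focus is p units from the vertex along the axis: (h, k + p).

(-10, 21/2)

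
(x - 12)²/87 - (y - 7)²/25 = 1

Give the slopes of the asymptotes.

5√87/87 and -5√87/87

Center (12, 7). The positive term is the x-term, so the transverse axis is horizontal; a² = 87, b² = 25.
For a horizontal hyperbola the asymptotes have slope ±b/a.
Here that is ±5/√87 = ±5√87/87.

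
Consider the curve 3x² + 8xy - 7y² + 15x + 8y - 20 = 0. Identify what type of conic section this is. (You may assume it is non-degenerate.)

hyperbola

A = 3, B = 8, C = -7.
Discriminant B² − 4AC = 8² − 4·3·(-7) = 148.
B² − 4AC > 0 ⇒ hyperbola.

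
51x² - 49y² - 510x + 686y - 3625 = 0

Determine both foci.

(-5, 7) and (15, 7)

Group the x- and y-terms: 51(x² - 10x) -49(y² - 14y) = 3625
Complete the square: 51(x - 5)² -49(y - 7)² = 3625 + 1275 - 2401 = 2499
Divide through by 2499 to get (x - 5)²/49 - (y - 7)²/51 = 1.
Hyperbola, center (5, 7), transverse axis horizontal; a² = 49, b² = 51.
c² = a² + b² = 49 + 51 = 100, so c = 10.
Foci lie on the horizontal axis through the center: (h ± c, k).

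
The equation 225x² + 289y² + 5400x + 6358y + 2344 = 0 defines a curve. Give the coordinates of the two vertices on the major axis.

Rearranging, 225(x² + 24x) + 289(y² + 22y) = -2344.
Complete the square in x and y: 225(x + 12)² + 289(y + 11)² = -2344 + 32400 + 34969 = 65025
Dividing both sides by 65025: (x + 12)²/289 + (y + 11)²/225 = 1
Ellipse, center (-12, -11), major axis horizontal; a² = 289, b² = 225.
a = 17. Vertices at (h ± a, k).

(-29, -11) and (5, -11)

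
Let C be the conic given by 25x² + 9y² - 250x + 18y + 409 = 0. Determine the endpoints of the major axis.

(5, -6) and (5, 4)

Rearranging, 25(x² - 10x) + 9(y² + 2y) = -409.
Complete the square in x and y: 25(x - 5)² + 9(y + 1)² = -409 + 625 + 9 = 225
Divide through by 225 to get (x - 5)²/9 + (y + 1)²/25 = 1.
Ellipse, center (5, -1), major axis vertical; a² = 25, b² = 9.
a = 5. Vertices at (h, k ± a).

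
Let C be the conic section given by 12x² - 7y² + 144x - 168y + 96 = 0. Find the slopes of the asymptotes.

Group the x- and y-terms: 12(x² + 12x) -7(y² + 24y) = -96
Complete the square in x and y: 12(x + 6)² -7(y + 12)² = -96 + 432 - 1008 = -672
Divide by -672: (y + 12)²/96 - (x + 6)²/56 = 1
Hyperbola, center (-6, -12), transverse axis vertical; a² = 96, b² = 56.
For a vertical hyperbola the asymptotes have slope ±a/b.
Here that is ±4√6/2√14 = ±2√21/7.

2√21/7 and -2√21/7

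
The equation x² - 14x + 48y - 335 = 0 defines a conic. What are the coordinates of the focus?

Only x is squared. Complete the square in x: (x - 7)² = -48(y - 8).
Vertex (7, 8); 4p = -48 so p = -12. Opens down.
Focus is p units from the vertex along the axis: (h, k + p).

(7, -4)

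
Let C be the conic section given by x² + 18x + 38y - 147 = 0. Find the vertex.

Only x is squared. Complete the square in x: (x + 9)² = -38(y - 6).
Vertex (-9, 6); 4p = -38 so p = -19/2. Opens down.

(-9, 6)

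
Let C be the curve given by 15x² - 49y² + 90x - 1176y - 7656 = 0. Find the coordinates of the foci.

(-11, -12) and (5, -12)

Rearranging, 15(x² + 6x) -49(y² + 24y) = 7656.
Complete the square in x and y: 15(x + 3)² -49(y + 12)² = 7656 + 135 - 7056 = 735
Divide through by 735 to get (x + 3)²/49 - (y + 12)²/15 = 1.
Hyperbola, center (-3, -12), transverse axis horizontal; a² = 49, b² = 15.
c² = a² + b² = 49 + 15 = 64, so c = 8.
Foci lie on the horizontal axis through the center: (h ± c, k).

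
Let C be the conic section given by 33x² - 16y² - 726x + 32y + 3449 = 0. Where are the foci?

(4, 1) and (18, 1)

Rearranging, 33(x² - 22x) -16(y² - 2y) = -3449.
Completing the square gives 33(x - 11)² -16(y - 1)² = -3449 + 3993 - 16 = 528.
Divide through by 528 to get (x - 11)²/16 - (y - 1)²/33 = 1.
Hyperbola, center (11, 1), transverse axis horizontal; a² = 16, b² = 33.
c² = a² + b² = 16 + 33 = 49, so c = 7.
Foci lie on the horizontal axis through the center: (h ± c, k).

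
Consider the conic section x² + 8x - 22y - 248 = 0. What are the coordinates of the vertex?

Only x is squared. Complete the square in x: (x + 4)² = 22(y + 12).
Vertex (-4, -12); 4p = 22 so p = 11/2. Opens up.

(-4, -12)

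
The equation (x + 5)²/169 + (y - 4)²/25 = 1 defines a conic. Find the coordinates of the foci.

(-17, 4) and (7, 4)

Center (-5, 4). The larger denominator 169 sits under the x-term, so the major axis is horizontal; a² = 169, b² = 25.
c² = a² - b² = 169 - 25 = 144, so c = 12.
Foci lie on the horizontal axis through the center: (h ± c, k).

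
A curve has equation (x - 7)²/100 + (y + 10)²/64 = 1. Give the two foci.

(1, -10) and (13, -10)

Center (7, -10). The larger denominator 100 sits under the x-term, so the major axis is horizontal; a² = 100, b² = 64.
c² = a² - b² = 100 - 64 = 36, so c = 6.
Foci lie on the horizontal axis through the center: (h ± c, k).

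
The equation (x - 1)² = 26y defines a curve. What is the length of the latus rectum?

Vertex (1, 0); 4p = 26 so p = 13/2. Opens up.
Latus rectum length = |4p| = 26.

26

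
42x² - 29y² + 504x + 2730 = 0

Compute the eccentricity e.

e = √2982/42

42(x² + 12x) -29y² = -2730
Complete the square in x and y: 42(x + 6)² -29y² = -2730 + 1512 + 0 = -1218
Divide by -1218: y²/42 - (x + 6)²/29 = 1
Hyperbola, center (-6, 0), transverse axis vertical; a² = 42, b² = 29.
c² = a² + b² = 71, so c = √71.
e = c/a = √71/√42 = √2982/42.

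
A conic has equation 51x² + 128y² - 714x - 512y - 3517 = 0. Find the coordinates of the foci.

(7 - √77, 2) and (7 + √77, 2)

51(x² - 14x) + 128(y² - 4y) = 3517
51(x - 7)² + 128(y - 2)² = 3517 + 2499 + 512 = 6528
Divide through by 6528 to get (x - 7)²/128 + (y - 2)²/51 = 1.
Ellipse, center (7, 2), major axis horizontal; a² = 128, b² = 51.
c² = a² - b² = 128 - 51 = 77, so c = √77.
Foci lie on the horizontal axis through the center: (h ± c, k).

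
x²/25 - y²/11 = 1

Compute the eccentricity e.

e = 6/5

Center (0, 0). The positive term is the x-term, so the transverse axis is horizontal; a² = 25, b² = 11.
c² = a² + b² = 36, so c = 6.
e = c/a = 6/5.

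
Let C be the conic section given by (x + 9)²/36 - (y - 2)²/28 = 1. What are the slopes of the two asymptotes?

Center (-9, 2). The positive term is the x-term, so the transverse axis is horizontal; a² = 36, b² = 28.
For a horizontal hyperbola the asymptotes have slope ±b/a.
Here that is ±2√7/6 = ±√7/3.

√7/3 and -√7/3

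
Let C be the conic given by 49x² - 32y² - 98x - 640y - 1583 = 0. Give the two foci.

(1, -19) and (1, -1)

Group: 49(x² - 2x) -32(y² + 20y) = 1583
Complete the square: 49(x - 1)² -32(y + 10)² = 1583 + 49 - 3200 = -1568
Divide through by -1568 to get (y + 10)²/49 - (x - 1)²/32 = 1.
Hyperbola, center (1, -10), transverse axis vertical; a² = 49, b² = 32.
c² = a² + b² = 49 + 32 = 81, so c = 9.
Foci lie on the vertical axis through the center: (h, k ± c).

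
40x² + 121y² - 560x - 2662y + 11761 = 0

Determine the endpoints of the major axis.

(-4, 11) and (18, 11)

Group the x- and y-terms: 40(x² - 14x) + 121(y² - 22y) = -11761
Complete the square in x and y: 40(x - 7)² + 121(y - 11)² = -11761 + 1960 + 14641 = 4840
Dividing both sides by 4840: (x - 7)²/121 + (y - 11)²/40 = 1
Ellipse, center (7, 11), major axis horizontal; a² = 121, b² = 40.
a = 11. Vertices at (h ± a, k).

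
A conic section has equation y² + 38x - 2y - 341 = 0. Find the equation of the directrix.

Only y is squared. Complete the square in y: (y - 1)² = -38(x - 9).
Vertex (9, 1); 4p = -38 so p = -19/2. Opens left.
Directrix is the vertical line x = h − p = 9 − (-19/2) = 37/2.

x = 37/2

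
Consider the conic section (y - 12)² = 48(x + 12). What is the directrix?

Vertex (-12, 12); 4p = 48 so p = 12. Opens right.
Directrix is the vertical line x = h − p = -12 − (12) = -24.

x = -24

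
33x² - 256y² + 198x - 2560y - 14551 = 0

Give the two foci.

(-20, -5) and (14, -5)

Rearranging, 33(x² + 6x) -256(y² + 10y) = 14551.
Complete the square: 33(x + 3)² -256(y + 5)² = 14551 + 297 - 6400 = 8448
Dividing both sides by 8448: (x + 3)²/256 - (y + 5)²/33 = 1
Hyperbola, center (-3, -5), transverse axis horizontal; a² = 256, b² = 33.
c² = a² + b² = 256 + 33 = 289, so c = 17.
Foci lie on the horizontal axis through the center: (h ± c, k).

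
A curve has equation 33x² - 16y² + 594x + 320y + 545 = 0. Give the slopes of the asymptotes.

√33/4 and -√33/4

33(x² + 18x) -16(y² - 20y) = -545
33(x + 9)² -16(y - 10)² = -545 + 2673 - 1600 = 528
Divide through by 528 to get (x + 9)²/16 - (y - 10)²/33 = 1.
Hyperbola, center (-9, 10), transverse axis horizontal; a² = 16, b² = 33.
For a horizontal hyperbola the asymptotes have slope ±b/a.
Here that is ±√33/4.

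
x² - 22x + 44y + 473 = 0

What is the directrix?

Only x is squared. Complete the square in x: (x - 11)² = -44(y + 8).
Vertex (11, -8); 4p = -44 so p = -11. Opens down.
Directrix is the horizontal line y = k − p = -8 − (-11) = 3.

y = 3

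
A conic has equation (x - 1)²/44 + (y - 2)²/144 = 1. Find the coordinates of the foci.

(1, -8) and (1, 12)

Center (1, 2). The larger denominator 144 sits under the y-term, so the major axis is vertical; a² = 144, b² = 44.
c² = a² - b² = 144 - 44 = 100, so c = 10.
Foci lie on the vertical axis through the center: (h, k ± c).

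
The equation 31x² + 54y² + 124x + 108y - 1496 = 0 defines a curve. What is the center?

Rearranging, 31(x² + 4x) + 54(y² + 2y) = 1496.
Complete the square: 31(x + 2)² + 54(y + 1)² = 1496 + 124 + 54 = 1674
Divide through by 1674 to get (x + 2)²/54 + (y + 1)²/31 = 1.
Ellipse with center (-2, -1).

(-2, -1)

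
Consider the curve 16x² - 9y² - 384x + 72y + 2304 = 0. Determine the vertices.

(12, 0) and (12, 8)

Group the x- and y-terms: 16(x² - 24x) -9(y² - 8y) = -2304
Complete the square in x and y: 16(x - 12)² -9(y - 4)² = -2304 + 2304 - 144 = -144
Divide through by -144 to get (y - 4)²/16 - (x - 12)²/9 = 1.
Hyperbola, center (12, 4), transverse axis vertical; a² = 16, b² = 9.
a = 4. Vertices at (h, k ± a).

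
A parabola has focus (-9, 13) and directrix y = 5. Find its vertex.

The vertex is the midpoint between the focus and the directrix along the axis of symmetry.
Axis is vertical (directrix is horizontal). Vertex y-coordinate = (13 + 5)/2 = 9; x-coordinate = -9.

(-9, 9)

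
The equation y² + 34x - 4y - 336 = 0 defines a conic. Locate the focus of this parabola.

Only y is squared. Complete the square in y: (y - 2)² = -34(x - 10).
Vertex (10, 2); 4p = -34 so p = -17/2. Opens left.
Focus is p units from the vertex along the axis: (h + p, k).

(3/2, 2)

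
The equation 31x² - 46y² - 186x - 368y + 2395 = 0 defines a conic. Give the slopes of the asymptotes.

√1426/46 and -√1426/46

Group the x- and y-terms: 31(x² - 6x) -46(y² + 8y) = -2395
31(x - 3)² -46(y + 4)² = -2395 + 279 - 736 = -2852
Divide through by -2852 to get (y + 4)²/62 - (x - 3)²/92 = 1.
Hyperbola, center (3, -4), transverse axis vertical; a² = 62, b² = 92.
For a vertical hyperbola the asymptotes have slope ±a/b.
Here that is ±√62/2√23 = ±√1426/46.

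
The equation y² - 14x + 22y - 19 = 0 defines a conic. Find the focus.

(-13/2, -11)

Only y is squared. Complete the square in y: (y + 11)² = 14(x + 10).
Vertex (-10, -11); 4p = 14 so p = 7/2. Opens right.
Focus is p units from the vertex along the axis: (h + p, k).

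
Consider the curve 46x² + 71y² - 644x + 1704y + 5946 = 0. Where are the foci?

Group: 46(x² - 14x) + 71(y² + 24y) = -5946
46(x - 7)² + 71(y + 12)² = -5946 + 2254 + 10224 = 6532
Divide by 6532: (x - 7)²/142 + (y + 12)²/92 = 1
Ellipse, center (7, -12), major axis horizontal; a² = 142, b² = 92.
c² = a² - b² = 142 - 92 = 50, so c = 5√2.
Foci lie on the horizontal axis through the center: (h ± c, k).

(7 - 5√2, -12) and (7 + 5√2, -12)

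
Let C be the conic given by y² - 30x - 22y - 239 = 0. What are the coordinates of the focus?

Only y is squared. Complete the square in y: (y - 11)² = 30(x + 12).
Vertex (-12, 11); 4p = 30 so p = 15/2. Opens right.
Focus is p units from the vertex along the axis: (h + p, k).

(-9/2, 11)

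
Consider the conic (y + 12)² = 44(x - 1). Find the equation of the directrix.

x = -10

Vertex (1, -12); 4p = 44 so p = 11. Opens right.
Directrix is the vertical line x = h − p = 1 − (11) = -10.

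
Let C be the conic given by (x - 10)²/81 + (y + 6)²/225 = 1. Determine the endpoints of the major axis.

Center (10, -6). The larger denominator 225 sits under the y-term, so the major axis is vertical; a² = 225, b² = 81.
a = 15. Vertices at (h, k ± a).

(10, -21) and (10, 9)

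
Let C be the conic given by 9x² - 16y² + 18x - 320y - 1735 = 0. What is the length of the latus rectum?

Collect terms: 9(x² + 2x) -16(y² + 20y) = 1735
Complete the square in x and y: 9(x + 1)² -16(y + 10)² = 1735 + 9 - 1600 = 144
Divide through by 144 to get (x + 1)²/16 - (y + 10)²/9 = 1.
Hyperbola, center (-1, -10), transverse axis horizontal; a² = 16, b² = 9.
Latus rectum length = 2b²/a = 2·9/4 = 9/2.

9/2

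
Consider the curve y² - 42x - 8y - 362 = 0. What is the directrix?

x = -39/2

Only y is squared. Complete the square in y: (y - 4)² = 42(x + 9).
Vertex (-9, 4); 4p = 42 so p = 21/2. Opens right.
Directrix is the vertical line x = h − p = -9 − (21/2) = -39/2.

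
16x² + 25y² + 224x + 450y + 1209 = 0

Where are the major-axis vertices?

Rearranging, 16(x² + 14x) + 25(y² + 18y) = -1209.
16(x + 7)² + 25(y + 9)² = -1209 + 784 + 2025 = 1600
Divide through by 1600 to get (x + 7)²/100 + (y + 9)²/64 = 1.
Ellipse, center (-7, -9), major axis horizontal; a² = 100, b² = 64.
a = 10. Vertices at (h ± a, k).

(-17, -9) and (3, -9)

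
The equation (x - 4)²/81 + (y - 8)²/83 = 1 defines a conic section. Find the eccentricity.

e = √166/83

Center (4, 8). The larger denominator 83 sits under the y-term, so the major axis is vertical; a² = 83, b² = 81.
c² = a² - b² = 2, so c = √2.
e = c/a = √2/√83 = √166/83.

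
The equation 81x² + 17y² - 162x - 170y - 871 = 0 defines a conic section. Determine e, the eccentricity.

e = 8/9

81(x² - 2x) + 17(y² - 10y) = 871
81(x - 1)² + 17(y - 5)² = 871 + 81 + 425 = 1377
Divide through by 1377 to get (x - 1)²/17 + (y - 5)²/81 = 1.
Ellipse, center (1, 5), major axis vertical; a² = 81, b² = 17.
c² = a² - b² = 64, so c = 8.
e = c/a = 8/9.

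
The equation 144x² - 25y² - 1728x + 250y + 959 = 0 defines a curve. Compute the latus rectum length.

144(x² - 12x) -25(y² - 10y) = -959
144(x - 6)² -25(y - 5)² = -959 + 5184 - 625 = 3600
Dividing both sides by 3600: (x - 6)²/25 - (y - 5)²/144 = 1
Hyperbola, center (6, 5), transverse axis horizontal; a² = 25, b² = 144.
Latus rectum length = 2b²/a = 2·144/5 = 288/5.

288/5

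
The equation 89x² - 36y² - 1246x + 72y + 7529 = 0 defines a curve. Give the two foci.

(7, 1 - 5√5) and (7, 1 + 5√5)

89(x² - 14x) -36(y² - 2y) = -7529
Completing the square gives 89(x - 7)² -36(y - 1)² = -7529 + 4361 - 36 = -3204.
Divide through by -3204 to get (y - 1)²/89 - (x - 7)²/36 = 1.
Hyperbola, center (7, 1), transverse axis vertical; a² = 89, b² = 36.
c² = a² + b² = 89 + 36 = 125, so c = 5√5.
Foci lie on the vertical axis through the center: (h, k ± c).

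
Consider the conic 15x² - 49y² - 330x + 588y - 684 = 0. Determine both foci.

(3, 6) and (19, 6)

Group: 15(x² - 22x) -49(y² - 12y) = 684
15(x - 11)² -49(y - 6)² = 684 + 1815 - 1764 = 735
Dividing both sides by 735: (x - 11)²/49 - (y - 6)²/15 = 1
Hyperbola, center (11, 6), transverse axis horizontal; a² = 49, b² = 15.
c² = a² + b² = 49 + 15 = 64, so c = 8.
Foci lie on the horizontal axis through the center: (h ± c, k).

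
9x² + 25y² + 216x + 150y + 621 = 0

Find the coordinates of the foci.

9(x² + 24x) + 25(y² + 6y) = -621
Complete the square: 9(x + 12)² + 25(y + 3)² = -621 + 1296 + 225 = 900
Divide through by 900 to get (x + 12)²/100 + (y + 3)²/36 = 1.
Ellipse, center (-12, -3), major axis horizontal; a² = 100, b² = 36.
c² = a² - b² = 100 - 36 = 64, so c = 8.
Foci lie on the horizontal axis through the center: (h ± c, k).

(-20, -3) and (-4, -3)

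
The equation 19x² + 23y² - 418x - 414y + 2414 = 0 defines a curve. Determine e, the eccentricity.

19(x² - 22x) + 23(y² - 18y) = -2414
19(x - 11)² + 23(y - 9)² = -2414 + 2299 + 1863 = 1748
Divide by 1748: (x - 11)²/92 + (y - 9)²/76 = 1
Ellipse, center (11, 9), major axis horizontal; a² = 92, b² = 76.
c² = a² - b² = 16, so c = 4.
e = c/a = 4/2√23 = 2√23/23.

e = 2√23/23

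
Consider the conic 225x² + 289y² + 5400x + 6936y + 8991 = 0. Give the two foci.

Rearranging, 225(x² + 24x) + 289(y² + 24y) = -8991.
Completing the square gives 225(x + 12)² + 289(y + 12)² = -8991 + 32400 + 41616 = 65025.
Divide by 65025: (x + 12)²/289 + (y + 12)²/225 = 1
Ellipse, center (-12, -12), major axis horizontal; a² = 289, b² = 225.
c² = a² - b² = 289 - 225 = 64, so c = 8.
Foci lie on the horizontal axis through the center: (h ± c, k).

(-20, -12) and (-4, -12)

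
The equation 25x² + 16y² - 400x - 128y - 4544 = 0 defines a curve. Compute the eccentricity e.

e = 3/5

Group: 25(x² - 16x) + 16(y² - 8y) = 4544
Complete the square: 25(x - 8)² + 16(y - 4)² = 4544 + 1600 + 256 = 6400
Divide by 6400: (x - 8)²/256 + (y - 4)²/400 = 1
Ellipse, center (8, 4), major axis vertical; a² = 400, b² = 256.
c² = a² - b² = 144, so c = 12.
e = c/a = 12/20 = 3/5.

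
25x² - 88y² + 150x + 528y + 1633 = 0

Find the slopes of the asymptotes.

5√22/44 and -5√22/44

Collect terms: 25(x² + 6x) -88(y² - 6y) = -1633
Complete the square in x and y: 25(x + 3)² -88(y - 3)² = -1633 + 225 - 792 = -2200
Divide through by -2200 to get (y - 3)²/25 - (x + 3)²/88 = 1.
Hyperbola, center (-3, 3), transverse axis vertical; a² = 25, b² = 88.
For a vertical hyperbola the asymptotes have slope ±a/b.
Here that is ±5/2√22 = ±5√22/44.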